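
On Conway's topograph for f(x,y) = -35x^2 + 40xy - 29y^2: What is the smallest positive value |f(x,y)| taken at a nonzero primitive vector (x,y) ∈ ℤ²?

translate: b→30 (≡-40 mod 70), so (35,-40,29)→(35,30,24)
flip: (35,30,24)→(24,-30,35)
translate: b→18 (≡-30 mod 48), so (24,-30,35)→(24,18,29)
reduced (well bottom): (24,18,29) with a≤c, −a<b≤a
well minimum |f| = |-24| = 24 (negative-definite)

24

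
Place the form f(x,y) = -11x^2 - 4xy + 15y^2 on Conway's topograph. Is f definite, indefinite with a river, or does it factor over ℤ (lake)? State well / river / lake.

D = b²−4ac = (-4)² − 4·(-11)·15 = 676
D = 26² is a perfect square ⇒ form factors over ℤ ⇒ lakes

lake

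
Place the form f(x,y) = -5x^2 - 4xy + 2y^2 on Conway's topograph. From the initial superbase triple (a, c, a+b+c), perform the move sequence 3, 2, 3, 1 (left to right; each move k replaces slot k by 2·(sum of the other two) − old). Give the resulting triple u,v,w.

start (-5,2,-7) = (f(1,0),f(0,1),f(1,1))
replace slot 3: 2·((-5)+2) − (-7) = 1 → (-5,2,1)
replace slot 2: 2·((-5)+1) − 2 = -10 → (-5,-10,1)
replace slot 3: 2·((-5)+(-10)) − 1 = -31 → (-5,-10,-31)
replace slot 1: 2·((-10)+(-31)) − (-5) = -77 → (-77,-10,-31)

-77,-10,-31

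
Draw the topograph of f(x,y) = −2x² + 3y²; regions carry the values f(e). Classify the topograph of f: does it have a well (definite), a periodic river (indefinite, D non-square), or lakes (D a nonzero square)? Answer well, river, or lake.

D = b²−4ac = 0² − 4·(-2)·3 = 24
D > 0 non-square ⇒ indefinite ⇒ periodic river

river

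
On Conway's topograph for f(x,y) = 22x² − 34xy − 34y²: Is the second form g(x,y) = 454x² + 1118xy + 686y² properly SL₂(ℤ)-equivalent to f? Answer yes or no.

D₁ = 4148, D₂ = 4148
river cycle of f (length 10): (-34, 34, 22), (22, 54, -14), (-14, 58, 14), (14, 54, -22), (-22, 34, 34), (34, 34, -22), (-22, 54, 14), (14, 58, -14), (-14, 54, 22), (22, 34, -34)
river cycle of g (length 10): (22, 54, -14), (-14, 58, 14), (14, 54, -22), (-22, 34, 34), (34, 34, -22), (-22, 54, 14), (14, 58, -14), (-14, 54, 22), (22, 34, -34), (-34, 34, 22)
cycles coincide ⇒ equivalent

yes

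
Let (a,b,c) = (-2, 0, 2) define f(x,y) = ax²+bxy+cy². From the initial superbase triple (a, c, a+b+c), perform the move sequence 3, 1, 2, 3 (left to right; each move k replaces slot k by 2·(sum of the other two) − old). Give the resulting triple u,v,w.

start (-2,2,0) = (f(1,0),f(0,1),f(1,1))
replace slot 3: 2·((-2)+2) − 0 = 0 → (-2,2,0)
replace slot 1: 2·(2+0) − (-2) = 6 → (6,2,0)
replace slot 2: 2·(6+0) − 2 = 10 → (6,10,0)
replace slot 3: 2·(6+10) − 0 = 32 → (6,10,32)

6,10,32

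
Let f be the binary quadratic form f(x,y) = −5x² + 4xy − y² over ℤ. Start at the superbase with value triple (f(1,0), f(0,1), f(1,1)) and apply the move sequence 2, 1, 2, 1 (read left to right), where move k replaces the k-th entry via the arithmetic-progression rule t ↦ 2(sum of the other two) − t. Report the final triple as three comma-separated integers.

start (-5,-1,-2) = (f(1,0),f(0,1),f(1,1))
replace slot 2: 2·((-5)+(-2)) − (-1) = -13 → (-5,-13,-2)
replace slot 1: 2·((-13)+(-2)) − (-5) = -25 → (-25,-13,-2)
replace slot 2: 2·((-25)+(-2)) − (-13) = -41 → (-25,-41,-2)
replace slot 1: 2·((-41)+(-2)) − (-25) = -61 → (-61,-41,-2)

-61,-41,-2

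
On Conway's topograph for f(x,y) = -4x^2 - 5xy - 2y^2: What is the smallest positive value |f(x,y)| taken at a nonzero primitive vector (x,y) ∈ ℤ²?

translate: b→-3 (≡5 mod 8), so (4,5,2)→(4,-3,1)
flip: (4,-3,1)→(1,3,4)
translate: b→1 (≡3 mod 2), so (1,3,4)→(1,1,2)
reduced (well bottom): (1,1,2) with a≤c, −a<b≤a
well minimum |f| = |-1| = 1 (negative-definite)

1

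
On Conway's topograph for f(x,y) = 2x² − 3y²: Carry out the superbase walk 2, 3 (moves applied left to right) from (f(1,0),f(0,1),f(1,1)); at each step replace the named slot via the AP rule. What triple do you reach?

start (2,-3,-1) = (f(1,0),f(0,1),f(1,1))
replace slot 2: 2·(2+(-1)) − (-3) = 5 → (2,5,-1)
replace slot 3: 2·(2+5) − (-1) = 15 → (2,5,15)

2,5,15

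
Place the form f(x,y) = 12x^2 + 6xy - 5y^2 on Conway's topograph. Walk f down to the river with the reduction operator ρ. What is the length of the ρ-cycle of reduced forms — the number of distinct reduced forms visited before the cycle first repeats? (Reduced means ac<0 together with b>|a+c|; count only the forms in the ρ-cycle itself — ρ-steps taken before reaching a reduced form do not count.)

D = 276, ⌊√D⌋ = 16
descent: ρ → (-5,14,4)  [lands on river]
river: ρ → (4,10,-11)
river: ρ → (-11,12,3)
river: ρ → (3,12,-11)
river: ρ → (-11,10,4)
river: ρ → (4,14,-5)
river: ρ → (-5,16,1)
river: ρ → (1,16,-5)
ρ-cycle length = 8 (tail of 1 descent step not counted)

8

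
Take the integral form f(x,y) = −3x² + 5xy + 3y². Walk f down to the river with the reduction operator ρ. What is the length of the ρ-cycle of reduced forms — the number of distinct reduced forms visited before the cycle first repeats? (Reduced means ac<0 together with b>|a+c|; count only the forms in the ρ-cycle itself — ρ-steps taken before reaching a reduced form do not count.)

D = 61, ⌊√D⌋ = 7
river: ρ → (3,7,-1)
river: ρ → (-1,7,3)
river: ρ → (3,5,-3)
river: ρ → (-3,7,1)
river: ρ → (1,7,-3)
river: ρ → (-3,5,3)
ρ-cycle length = 6 (tail of 0 descent steps not counted)

6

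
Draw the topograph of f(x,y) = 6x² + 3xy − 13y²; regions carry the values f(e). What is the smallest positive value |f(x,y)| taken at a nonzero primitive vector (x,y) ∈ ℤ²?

descent: ρ → (-13,-3,6)
descent: ρ → (6,15,-4)  [lands on river]
river: ρ → (-4,17,2)
river: ρ → (2,15,-12)
river: ρ → (-12,9,5)
river: ρ → (5,11,-10)
river: ρ → (-10,9,6)
closes: descent 2, river 6
min |a| on river = 2

2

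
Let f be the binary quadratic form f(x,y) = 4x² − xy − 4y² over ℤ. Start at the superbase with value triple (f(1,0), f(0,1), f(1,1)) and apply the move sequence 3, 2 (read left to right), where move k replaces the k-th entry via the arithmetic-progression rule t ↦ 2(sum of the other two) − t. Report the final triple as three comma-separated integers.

start (4,-4,-1) = (f(1,0),f(0,1),f(1,1))
replace slot 3: 2·(4+(-4)) − (-1) = 1 → (4,-4,1)
replace slot 2: 2·(4+1) − (-4) = 14 → (4,14,1)

4,14,1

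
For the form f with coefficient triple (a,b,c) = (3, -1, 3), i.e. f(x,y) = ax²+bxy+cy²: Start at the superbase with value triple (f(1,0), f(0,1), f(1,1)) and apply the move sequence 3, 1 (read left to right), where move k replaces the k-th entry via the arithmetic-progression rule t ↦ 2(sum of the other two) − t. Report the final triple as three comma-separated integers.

start (3,3,5) = (f(1,0),f(0,1),f(1,1))
replace slot 3: 2·(3+3) − 5 = 7 → (3,3,7)
replace slot 1: 2·(3+7) − 3 = 17 → (17,3,7)

17,3,7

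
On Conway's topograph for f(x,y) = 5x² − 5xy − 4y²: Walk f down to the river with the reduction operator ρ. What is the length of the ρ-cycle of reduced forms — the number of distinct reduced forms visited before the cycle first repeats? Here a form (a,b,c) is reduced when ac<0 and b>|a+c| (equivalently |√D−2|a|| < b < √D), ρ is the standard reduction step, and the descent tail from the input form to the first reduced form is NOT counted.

D = 105, ⌊√D⌋ = 10
descent: ρ → (-4,5,5)  [lands on river]
river: ρ → (5,5,-4)
river: ρ → (-4,3,6)
river: ρ → (6,9,-1)
river: ρ → (-1,9,6)
river: ρ → (6,3,-4)
ρ-cycle length = 6 (tail of 1 descent step not counted)

6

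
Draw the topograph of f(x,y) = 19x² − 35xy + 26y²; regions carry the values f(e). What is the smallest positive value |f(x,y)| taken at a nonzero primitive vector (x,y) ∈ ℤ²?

translate: b→3 (≡-35 mod 38), so (19,-35,26)→(19,3,10)
flip: (19,3,10)→(10,-3,19)
reduced (well bottom): (10,-3,19) with a≤c, −a<b≤a
well minimum = a = 10

10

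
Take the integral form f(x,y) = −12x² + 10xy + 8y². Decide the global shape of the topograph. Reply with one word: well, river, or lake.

D = b²−4ac = 10² − 4·(-12)·8 = 484
D = 22² is a perfect square ⇒ form factors over ℤ ⇒ lakes

lake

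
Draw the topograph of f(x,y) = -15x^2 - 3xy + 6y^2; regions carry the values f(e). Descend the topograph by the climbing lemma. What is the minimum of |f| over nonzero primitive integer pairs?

descent: ρ → (6,15,-6)  [lands on river]
river: ρ → (-6,9,12)
river: ρ → (12,15,-3)
river: ρ → (-3,15,12)
river: ρ → (12,9,-6)
river: ρ → (-6,15,6)
river: ρ → (6,9,-12)
river: ρ → (-12,15,3)
river: ρ → (3,15,-12)
river: ρ → (-12,9,6)
closes: descent 1, river 10
min |a| on river = 3

3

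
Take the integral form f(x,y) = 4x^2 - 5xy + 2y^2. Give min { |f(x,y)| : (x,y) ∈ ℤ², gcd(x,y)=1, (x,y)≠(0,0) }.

translate: b→3 (≡-5 mod 8), so (4,-5,2)→(4,3,1)
flip: (4,3,1)→(1,-3,4)
translate: b→1 (≡-3 mod 2), so (1,-3,4)→(1,1,2)
reduced (well bottom): (1,1,2) with a≤c, −a<b≤a
well minimum = a = 1

1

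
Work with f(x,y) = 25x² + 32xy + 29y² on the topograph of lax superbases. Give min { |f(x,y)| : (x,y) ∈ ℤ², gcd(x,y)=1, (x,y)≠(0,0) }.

translate: b→-18 (≡32 mod 50), so (25,32,29)→(25,-18,22)
flip: (25,-18,22)→(22,18,25)
reduced (well bottom): (22,18,25) with a≤c, −a<b≤a
well minimum = a = 22

22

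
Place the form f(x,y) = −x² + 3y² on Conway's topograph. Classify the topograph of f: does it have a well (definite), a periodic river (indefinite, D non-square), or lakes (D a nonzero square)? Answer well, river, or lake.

D = b²−4ac = 0² − 4·(-1)·3 = 12
D > 0 non-square ⇒ indefinite ⇒ periodic river

river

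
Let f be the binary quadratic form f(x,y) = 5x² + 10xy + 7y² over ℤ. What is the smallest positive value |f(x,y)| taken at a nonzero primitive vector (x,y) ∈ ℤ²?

translate: b→0 (≡10 mod 10), so (5,10,7)→(5,0,2)
flip: (5,0,2)→(2,0,5)
reduced (well bottom): (2,0,5) with a≤c, −a<b≤a
well minimum = a = 2

2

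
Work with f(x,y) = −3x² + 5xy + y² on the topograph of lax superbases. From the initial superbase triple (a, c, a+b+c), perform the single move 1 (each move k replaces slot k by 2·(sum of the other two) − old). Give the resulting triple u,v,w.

start (-3,1,3) = (f(1,0),f(0,1),f(1,1))
replace slot 1: 2·(1+3) − (-3) = 11 → (11,1,3)

11,1,3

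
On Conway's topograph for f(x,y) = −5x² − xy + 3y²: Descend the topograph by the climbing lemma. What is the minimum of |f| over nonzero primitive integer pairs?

descent: ρ → (3,7,-1)  [lands on river]
river: ρ → (-1,7,3)
river: ρ → (3,5,-3)
river: ρ → (-3,7,1)
river: ρ → (1,7,-3)
river: ρ → (-3,5,3)
closes: descent 1, river 6
min |a| on river = 1

1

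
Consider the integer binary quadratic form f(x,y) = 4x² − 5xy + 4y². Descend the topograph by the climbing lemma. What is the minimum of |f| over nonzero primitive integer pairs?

translate: b→3 (≡-5 mod 8), so (4,-5,4)→(4,3,3)
flip: (4,3,3)→(3,-3,4)
translate: b→3 (≡-3 mod 6), so (3,-3,4)→(3,3,4)
reduced (well bottom): (3,3,4) with a≤c, −a<b≤a
well minimum = a = 3

3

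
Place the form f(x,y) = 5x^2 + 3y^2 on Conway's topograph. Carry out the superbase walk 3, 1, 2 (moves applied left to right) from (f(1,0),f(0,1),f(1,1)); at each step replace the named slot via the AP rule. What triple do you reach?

start (5,3,8) = (f(1,0),f(0,1),f(1,1))
replace slot 3: 2·(5+3) − 8 = 8 → (5,3,8)
replace slot 1: 2·(3+8) − 5 = 17 → (17,3,8)
replace slot 2: 2·(17+8) − 3 = 47 → (17,47,8)

17,47,8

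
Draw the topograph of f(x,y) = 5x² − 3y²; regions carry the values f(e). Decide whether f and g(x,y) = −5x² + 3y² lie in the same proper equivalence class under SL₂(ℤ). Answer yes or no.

D₁ = 60, D₂ = 60
river cycle of f (length 2): (-3, 6, 2), (2, 6, -3)
river cycle of g (length 2): (3, 6, -2), (-2, 6, 3)
cycles differ ⇒ inequivalent

no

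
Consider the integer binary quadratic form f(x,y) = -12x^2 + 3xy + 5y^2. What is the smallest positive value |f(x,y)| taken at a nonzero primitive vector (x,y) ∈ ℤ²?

descent: ρ → (5,7,-10)  [lands on river]
river: ρ → (-10,13,2)
river: ρ → (2,15,-3)
river: ρ → (-3,15,2)
river: ρ → (2,13,-10)
river: ρ → (-10,7,5)
river: ρ → (5,13,-4)
river: ρ → (-4,11,8)
river: ρ → (8,5,-7)
river: ρ → (-7,9,6)
river: ρ → (6,15,-1)
river: ρ → (-1,15,6)
river: ρ → (6,9,-7)
river: ρ → (-7,5,8)
river: ρ → (8,11,-4)
river: ρ → (-4,13,5)
closes: descent 1, river 16
min |a| on river = 1

1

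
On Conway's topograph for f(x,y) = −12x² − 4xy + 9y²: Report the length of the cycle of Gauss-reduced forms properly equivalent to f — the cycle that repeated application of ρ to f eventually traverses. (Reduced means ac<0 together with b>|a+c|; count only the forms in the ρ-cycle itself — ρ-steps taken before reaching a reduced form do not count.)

D = 448, ⌊√D⌋ = 21
descent: ρ → (9,4,-12)  [lands on river]
river: ρ → (-12,20,1)
river: ρ → (1,20,-12)
river: ρ → (-12,4,9)
river: ρ → (9,14,-7)
river: ρ → (-7,14,9)
ρ-cycle length = 6 (tail of 1 descent step not counted)

6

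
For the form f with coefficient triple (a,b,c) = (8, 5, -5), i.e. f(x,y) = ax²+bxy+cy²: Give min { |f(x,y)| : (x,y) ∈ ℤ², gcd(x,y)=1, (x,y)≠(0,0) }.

river: ρ → (-5,5,8)
river: ρ → (8,11,-2)
river: ρ → (-2,13,2)
river: ρ → (2,11,-8)
river: ρ → (-8,5,5)
river: ρ → (5,5,-8)
river: ρ → (-8,11,2)
river: ρ → (2,13,-2)
river: ρ → (-2,11,8)
river: ρ → (8,5,-5)
closes: descent 0, river 10
min |a| on river = 2

2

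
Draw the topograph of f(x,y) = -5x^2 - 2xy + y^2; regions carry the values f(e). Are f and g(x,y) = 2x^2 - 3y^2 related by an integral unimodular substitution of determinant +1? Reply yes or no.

D₁ = 24, D₂ = 24
river cycle of f (length 2): (1, 4, -2), (-2, 4, 1)
river cycle of g (length 2): (2, 4, -1), (-1, 4, 2)
cycles differ ⇒ inequivalent

no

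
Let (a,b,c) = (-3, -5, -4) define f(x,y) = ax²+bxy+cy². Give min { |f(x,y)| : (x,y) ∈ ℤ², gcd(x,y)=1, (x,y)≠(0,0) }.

translate: b→-1 (≡5 mod 6), so (3,5,4)→(3,-1,2)
flip: (3,-1,2)→(2,1,3)
reduced (well bottom): (2,1,3) with a≤c, −a<b≤a
well minimum |f| = |-2| = 2 (negative-definite)

2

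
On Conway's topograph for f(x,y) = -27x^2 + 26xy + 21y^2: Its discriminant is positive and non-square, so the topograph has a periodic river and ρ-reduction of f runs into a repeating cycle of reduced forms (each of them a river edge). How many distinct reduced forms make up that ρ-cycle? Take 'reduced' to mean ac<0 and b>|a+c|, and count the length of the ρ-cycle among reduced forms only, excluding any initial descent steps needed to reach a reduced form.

D = 2944, ⌊√D⌋ = 54
river: ρ → (21,16,-32)
river: ρ → (-32,48,5)
river: ρ → (5,52,-12)
river: ρ → (-12,44,21)
river: ρ → (21,40,-16)
river: ρ → (-16,24,37)
river: ρ → (37,50,-3)
river: ρ → (-3,52,20)
river: ρ → (20,28,-27)
river: ρ → (-27,26,21)
ρ-cycle length = 10 (tail of 0 descent steps not counted)

10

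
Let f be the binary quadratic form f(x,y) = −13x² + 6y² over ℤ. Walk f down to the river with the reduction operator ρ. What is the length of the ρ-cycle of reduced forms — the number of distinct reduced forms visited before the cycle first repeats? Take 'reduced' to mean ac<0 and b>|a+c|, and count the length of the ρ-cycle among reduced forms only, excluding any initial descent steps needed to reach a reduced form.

D = 312, ⌊√D⌋ = 17
descent: ρ → (6,12,-7)  [lands on river]
river: ρ → (-7,16,2)
river: ρ → (2,16,-7)
river: ρ → (-7,12,6)
ρ-cycle length = 4 (tail of 1 descent step not counted)

4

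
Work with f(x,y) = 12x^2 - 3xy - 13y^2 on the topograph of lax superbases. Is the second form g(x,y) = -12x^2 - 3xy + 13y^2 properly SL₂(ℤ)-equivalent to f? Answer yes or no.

D₁ = 633, D₂ = 633
river cycle of f (length 18): (-13, 3, 12), (12, 21, -4), (-4, 19, 17), (17, 15, -6), (-6, 21, 8), (8, 11, -16), (-16, 21, 3), (3, 21, -16), (-16, 11, 8), (8, 21, -6), … (8 more)
river cycle of g (length 18): (13, 3, -12), (-12, 21, 4), (4, 19, -17), (-17, 15, 6), (6, 21, -8), (-8, 11, 16), (16, 21, -3), (-3, 21, 16), (16, 11, -8), (-8, 21, 6), … (8 more)
cycles differ ⇒ inequivalent

no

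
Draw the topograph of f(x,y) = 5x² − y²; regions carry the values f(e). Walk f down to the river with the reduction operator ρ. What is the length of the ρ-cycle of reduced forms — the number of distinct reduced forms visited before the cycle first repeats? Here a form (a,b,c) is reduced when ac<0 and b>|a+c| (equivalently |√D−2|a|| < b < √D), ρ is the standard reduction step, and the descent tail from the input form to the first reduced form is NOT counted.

D = 20, ⌊√D⌋ = 4
descent: ρ → (-1,4,1)  [lands on river]
river: ρ → (1,4,-1)
ρ-cycle length = 2 (tail of 1 descent step not counted)

2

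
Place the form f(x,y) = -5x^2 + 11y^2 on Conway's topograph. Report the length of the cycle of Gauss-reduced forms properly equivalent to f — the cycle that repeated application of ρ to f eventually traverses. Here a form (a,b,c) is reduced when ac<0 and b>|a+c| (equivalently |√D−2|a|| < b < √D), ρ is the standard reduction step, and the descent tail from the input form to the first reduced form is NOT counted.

D = 220, ⌊√D⌋ = 14
descent: ρ → (11,0,-5)
descent: ρ → (-5,10,6)  [lands on river]
river: ρ → (6,14,-1)
river: ρ → (-1,14,6)
river: ρ → (6,10,-5)
ρ-cycle length = 4 (tail of 2 descent steps not counted)

4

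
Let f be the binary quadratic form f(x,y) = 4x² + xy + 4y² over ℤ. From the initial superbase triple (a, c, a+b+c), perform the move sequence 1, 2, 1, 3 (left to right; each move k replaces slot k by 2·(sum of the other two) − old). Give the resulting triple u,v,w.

start (4,4,9) = (f(1,0),f(0,1),f(1,1))
replace slot 1: 2·(4+9) − 4 = 22 → (22,4,9)
replace slot 2: 2·(22+9) − 4 = 58 → (22,58,9)
replace slot 1: 2·(58+9) − 22 = 112 → (112,58,9)
replace slot 3: 2·(112+58) − 9 = 331 → (112,58,331)

112,58,331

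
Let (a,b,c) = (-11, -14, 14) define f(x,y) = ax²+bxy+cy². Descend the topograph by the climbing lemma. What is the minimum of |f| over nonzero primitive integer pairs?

descent: ρ → (14,14,-11)  [lands on river]
river: ρ → (-11,8,17)
river: ρ → (17,26,-2)
river: ρ → (-2,26,17)
river: ρ → (17,8,-11)
river: ρ → (-11,14,14)
closes: descent 1, river 6
min |a| on river = 2

2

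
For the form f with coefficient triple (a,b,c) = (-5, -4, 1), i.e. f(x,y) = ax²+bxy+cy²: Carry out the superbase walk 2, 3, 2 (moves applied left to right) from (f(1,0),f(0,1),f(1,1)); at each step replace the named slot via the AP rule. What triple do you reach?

start (-5,1,-8) = (f(1,0),f(0,1),f(1,1))
replace slot 2: 2·((-5)+(-8)) − 1 = -27 → (-5,-27,-8)
replace slot 3: 2·((-5)+(-27)) − (-8) = -56 → (-5,-27,-56)
replace slot 2: 2·((-5)+(-56)) − (-27) = -95 → (-5,-95,-56)

-5,-95,-56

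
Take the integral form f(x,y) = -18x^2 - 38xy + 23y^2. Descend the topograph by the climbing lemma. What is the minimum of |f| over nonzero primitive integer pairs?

descent: ρ → (23,38,-18)  [lands on river]
river: ρ → (-18,34,27)
river: ρ → (27,20,-25)
river: ρ → (-25,30,22)
river: ρ → (22,14,-33)
river: ρ → (-33,52,3)
river: ρ → (3,50,-50)
river: ρ → (-50,50,3)
river: ρ → (3,52,-33)
river: ρ → (-33,14,22)
river: ρ → (22,30,-25)
river: ρ → (-25,20,27)
river: ρ → (27,34,-18)
river: ρ → (-18,38,23)
river: ρ → (23,54,-2)
river: ρ → (-2,54,23)
closes: descent 1, river 16
min |a| on river = 2

2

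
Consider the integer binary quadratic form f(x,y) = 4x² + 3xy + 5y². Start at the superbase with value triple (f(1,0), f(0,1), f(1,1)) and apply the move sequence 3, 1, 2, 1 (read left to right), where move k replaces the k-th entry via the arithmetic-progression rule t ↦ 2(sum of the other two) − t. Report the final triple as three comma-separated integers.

start (4,5,12) = (f(1,0),f(0,1),f(1,1))
replace slot 3: 2·(4+5) − 12 = 6 → (4,5,6)
replace slot 1: 2·(5+6) − 4 = 18 → (18,5,6)
replace slot 2: 2·(18+6) − 5 = 43 → (18,43,6)
replace slot 1: 2·(43+6) − 18 = 80 → (80,43,6)

80,43,6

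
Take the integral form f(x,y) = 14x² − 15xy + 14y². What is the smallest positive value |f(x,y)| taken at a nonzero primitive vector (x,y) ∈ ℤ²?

translate: b→13 (≡-15 mod 28), so (14,-15,14)→(14,13,13)
flip: (14,13,13)→(13,-13,14)
translate: b→13 (≡-13 mod 26), so (13,-13,14)→(13,13,14)
reduced (well bottom): (13,13,14) with a≤c, −a<b≤a
well minimum = a = 13

13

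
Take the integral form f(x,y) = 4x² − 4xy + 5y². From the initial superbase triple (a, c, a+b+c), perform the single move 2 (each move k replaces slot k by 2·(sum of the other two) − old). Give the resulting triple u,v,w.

start (4,5,5) = (f(1,0),f(0,1),f(1,1))
replace slot 2: 2·(4+5) − 5 = 13 → (4,13,5)

4,13,5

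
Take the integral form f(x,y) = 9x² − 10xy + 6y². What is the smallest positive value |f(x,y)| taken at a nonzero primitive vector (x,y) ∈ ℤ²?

translate: b→8 (≡-10 mod 18), so (9,-10,6)→(9,8,5)
flip: (9,8,5)→(5,-8,9)
translate: b→2 (≡-8 mod 10), so (5,-8,9)→(5,2,6)
reduced (well bottom): (5,2,6) with a≤c, −a<b≤a
well minimum = a = 5

5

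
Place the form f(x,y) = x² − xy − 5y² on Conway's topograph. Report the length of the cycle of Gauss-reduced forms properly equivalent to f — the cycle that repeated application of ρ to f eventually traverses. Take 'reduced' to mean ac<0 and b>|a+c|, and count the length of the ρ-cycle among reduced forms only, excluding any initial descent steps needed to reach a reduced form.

D = 21, ⌊√D⌋ = 4
descent: ρ → (-5,1,1)
descent: ρ → (1,3,-3)  [lands on river]
river: ρ → (-3,3,1)
ρ-cycle length = 2 (tail of 2 descent steps not counted)

2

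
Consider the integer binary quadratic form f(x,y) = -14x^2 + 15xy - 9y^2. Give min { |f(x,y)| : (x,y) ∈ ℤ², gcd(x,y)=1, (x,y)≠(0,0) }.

translate: b→13 (≡-15 mod 28), so (14,-15,9)→(14,13,8)
flip: (14,13,8)→(8,-13,14)
translate: b→3 (≡-13 mod 16), so (8,-13,14)→(8,3,9)
reduced (well bottom): (8,3,9) with a≤c, −a<b≤a
well minimum |f| = |-8| = 8 (negative-definite)

8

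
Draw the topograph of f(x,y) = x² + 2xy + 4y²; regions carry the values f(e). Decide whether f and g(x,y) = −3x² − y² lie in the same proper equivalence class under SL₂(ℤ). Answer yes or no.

D₁ = -12, D₂ = -12
f: translate: b→0 (≡2 mod 2), so (1,2,4)→(1,0,3)
f: reduced (well bottom): (1,0,3) with a≤c, −a<b≤a
g is negative-definite; reduce −g:
−g: flip: (3,0,1)→(1,0,3)
−g: reduced (well bottom): (1,0,3) with a≤c, −a<b≤a
flip sign back: reduced form of g is (-1,0,-3)
reduced forms (1, 0, 3) vs (-1, 0, -3) ⇒ inequivalent

no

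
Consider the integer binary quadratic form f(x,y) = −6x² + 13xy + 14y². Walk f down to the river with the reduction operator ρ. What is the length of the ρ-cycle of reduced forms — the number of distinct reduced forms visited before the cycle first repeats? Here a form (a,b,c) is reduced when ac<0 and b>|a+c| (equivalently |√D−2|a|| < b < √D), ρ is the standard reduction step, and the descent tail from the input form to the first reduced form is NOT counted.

D = 505, ⌊√D⌋ = 22
river: ρ → (14,15,-5)
river: ρ → (-5,15,14)
river: ρ → (14,13,-6)
river: ρ → (-6,11,16)
river: ρ → (16,21,-1)
river: ρ → (-1,21,16)
river: ρ → (16,11,-6)
river: ρ → (-6,13,14)
ρ-cycle length = 8 (tail of 0 descent steps not counted)

8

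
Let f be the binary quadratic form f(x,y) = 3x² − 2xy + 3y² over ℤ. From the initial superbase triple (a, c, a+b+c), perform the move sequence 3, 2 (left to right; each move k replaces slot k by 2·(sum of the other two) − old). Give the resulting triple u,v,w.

start (3,3,4) = (f(1,0),f(0,1),f(1,1))
replace slot 3: 2·(3+3) − 4 = 8 → (3,3,8)
replace slot 2: 2·(3+8) − 3 = 19 → (3,19,8)

3,19,8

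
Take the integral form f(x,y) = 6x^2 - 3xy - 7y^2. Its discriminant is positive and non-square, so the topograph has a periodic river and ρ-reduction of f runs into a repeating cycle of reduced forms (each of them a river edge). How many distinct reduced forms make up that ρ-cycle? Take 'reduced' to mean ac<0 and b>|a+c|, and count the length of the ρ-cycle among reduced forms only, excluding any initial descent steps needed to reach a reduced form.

D = 177, ⌊√D⌋ = 13
descent: ρ → (-7,3,6)  [lands on river]
river: ρ → (6,9,-4)
river: ρ → (-4,7,8)
river: ρ → (8,9,-3)
river: ρ → (-3,9,8)
river: ρ → (8,7,-4)
river: ρ → (-4,9,6)
river: ρ → (6,3,-7)
river: ρ → (-7,11,2)
river: ρ → (2,13,-1)
river: ρ → (-1,13,2)
river: ρ → (2,11,-7)
ρ-cycle length = 12 (tail of 1 descent step not counted)

12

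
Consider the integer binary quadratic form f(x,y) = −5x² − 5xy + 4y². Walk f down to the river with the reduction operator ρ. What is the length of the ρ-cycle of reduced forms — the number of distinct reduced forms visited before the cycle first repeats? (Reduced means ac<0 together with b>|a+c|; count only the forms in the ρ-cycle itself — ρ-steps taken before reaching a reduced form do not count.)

D = 105, ⌊√D⌋ = 10
descent: ρ → (4,5,-5)  [lands on river]
river: ρ → (-5,5,4)
river: ρ → (4,3,-6)
river: ρ → (-6,9,1)
river: ρ → (1,9,-6)
river: ρ → (-6,3,4)
ρ-cycle length = 6 (tail of 1 descent step not counted)

6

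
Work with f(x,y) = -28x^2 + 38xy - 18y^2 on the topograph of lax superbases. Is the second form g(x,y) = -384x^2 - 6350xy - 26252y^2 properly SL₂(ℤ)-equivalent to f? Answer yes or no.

D₁ = -572, D₂ = -572
f is negative-definite; reduce −f:
−f: translate: b→18 (≡-38 mod 56), so (28,-38,18)→(28,18,8)
−f: flip: (28,18,8)→(8,-18,28)
−f: translate: b→-2 (≡-18 mod 16), so (8,-18,28)→(8,-2,18)
−f: reduced (well bottom): (8,-2,18) with a≤c, −a<b≤a
flip sign back: reduced form of f is (-8,2,-18)
g is negative-definite; reduce −g:
−g: translate: b→206 (≡6350 mod 768), so (384,6350,26252)→(384,206,28)
−g: flip: (384,206,28)→(28,-206,384)
−g: translate: b→18 (≡-206 mod 56), so (28,-206,384)→(28,18,8)
−g: flip: (28,18,8)→(8,-18,28)
−g: translate: b→-2 (≡-18 mod 16), so (8,-18,28)→(8,-2,18)
−g: reduced (well bottom): (8,-2,18) with a≤c, −a<b≤a
flip sign back: reduced form of g is (-8,2,-18)
reduced forms (-8, 2, -18) vs (-8, 2, -18) ⇒ equivalent

yes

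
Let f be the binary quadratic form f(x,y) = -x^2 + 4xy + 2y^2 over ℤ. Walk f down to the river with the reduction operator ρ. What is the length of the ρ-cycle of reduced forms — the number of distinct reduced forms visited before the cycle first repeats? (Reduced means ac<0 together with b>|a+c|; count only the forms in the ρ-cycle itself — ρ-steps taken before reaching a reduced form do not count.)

D = 24, ⌊√D⌋ = 4
river: ρ → (2,4,-1)
river: ρ → (-1,4,2)
ρ-cycle length = 2 (tail of 0 descent steps not counted)

2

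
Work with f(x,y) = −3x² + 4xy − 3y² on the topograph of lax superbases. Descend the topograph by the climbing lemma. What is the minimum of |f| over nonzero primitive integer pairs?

translate: b→2 (≡-4 mod 6), so (3,-4,3)→(3,2,2)
flip: (3,2,2)→(2,-2,3)
translate: b→2 (≡-2 mod 4), so (2,-2,3)→(2,2,3)
reduced (well bottom): (2,2,3) with a≤c, −a<b≤a
well minimum |f| = |-2| = 2 (negative-definite)

2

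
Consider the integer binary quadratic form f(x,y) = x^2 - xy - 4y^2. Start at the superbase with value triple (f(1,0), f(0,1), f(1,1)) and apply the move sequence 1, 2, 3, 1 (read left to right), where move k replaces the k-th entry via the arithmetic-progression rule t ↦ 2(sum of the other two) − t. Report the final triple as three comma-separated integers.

start (1,-4,-4) = (f(1,0),f(0,1),f(1,1))
replace slot 1: 2·((-4)+(-4)) − 1 = -17 → (-17,-4,-4)
replace slot 2: 2·((-17)+(-4)) − (-4) = -38 → (-17,-38,-4)
replace slot 3: 2·((-17)+(-38)) − (-4) = -106 → (-17,-38,-106)
replace slot 1: 2·((-38)+(-106)) − (-17) = -271 → (-271,-38,-106)

-271,-38,-106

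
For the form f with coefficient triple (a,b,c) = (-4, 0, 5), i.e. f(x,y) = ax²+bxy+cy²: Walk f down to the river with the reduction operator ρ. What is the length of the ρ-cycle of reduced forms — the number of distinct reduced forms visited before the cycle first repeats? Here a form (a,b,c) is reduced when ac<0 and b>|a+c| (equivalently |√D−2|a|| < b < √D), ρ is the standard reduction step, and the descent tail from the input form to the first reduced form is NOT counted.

D = 80, ⌊√D⌋ = 8
descent: ρ → (5,0,-4)
descent: ρ → (-4,8,1)  [lands on river]
river: ρ → (1,8,-4)
ρ-cycle length = 2 (tail of 2 descent steps not counted)

2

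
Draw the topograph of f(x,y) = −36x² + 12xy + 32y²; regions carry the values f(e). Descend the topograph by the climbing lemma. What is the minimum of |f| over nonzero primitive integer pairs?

river: ρ → (32,52,-16)
river: ρ → (-16,44,44)
river: ρ → (44,44,-16)
river: ρ → (-16,52,32)
river: ρ → (32,12,-36)
river: ρ → (-36,60,8)
river: ρ → (8,68,-4)
river: ρ → (-4,68,8)
river: ρ → (8,60,-36)
river: ρ → (-36,12,32)
closes: descent 0, river 10
min |a| on river = 4

4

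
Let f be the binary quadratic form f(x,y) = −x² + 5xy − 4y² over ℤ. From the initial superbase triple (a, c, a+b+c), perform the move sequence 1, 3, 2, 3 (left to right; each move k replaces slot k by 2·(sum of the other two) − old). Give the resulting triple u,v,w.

start (-1,-4,0) = (f(1,0),f(0,1),f(1,1))
replace slot 1: 2·((-4)+0) − (-1) = -7 → (-7,-4,0)
replace slot 3: 2·((-7)+(-4)) − 0 = -22 → (-7,-4,-22)
replace slot 2: 2·((-7)+(-22)) − (-4) = -54 → (-7,-54,-22)
replace slot 3: 2·((-7)+(-54)) − (-22) = -100 → (-7,-54,-100)

-7,-54,-100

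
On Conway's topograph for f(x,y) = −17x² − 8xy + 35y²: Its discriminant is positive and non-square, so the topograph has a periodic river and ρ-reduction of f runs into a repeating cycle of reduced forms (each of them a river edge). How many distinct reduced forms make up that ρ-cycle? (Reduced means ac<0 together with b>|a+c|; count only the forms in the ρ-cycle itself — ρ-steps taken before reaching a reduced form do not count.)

D = 2444, ⌊√D⌋ = 49
descent: ρ → (35,8,-17)
descent: ρ → (-17,26,26)  [lands on river]
river: ρ → (26,26,-17)
river: ρ → (-17,42,10)
river: ρ → (10,38,-25)
river: ρ → (-25,12,23)
river: ρ → (23,34,-14)
river: ρ → (-14,22,35)
river: ρ → (35,48,-1)
river: ρ → (-1,48,35)
river: ρ → (35,22,-14)
river: ρ → (-14,34,23)
river: ρ → (23,12,-25)
river: ρ → (-25,38,10)
river: ρ → (10,42,-17)
ρ-cycle length = 14 (tail of 2 descent steps not counted)

14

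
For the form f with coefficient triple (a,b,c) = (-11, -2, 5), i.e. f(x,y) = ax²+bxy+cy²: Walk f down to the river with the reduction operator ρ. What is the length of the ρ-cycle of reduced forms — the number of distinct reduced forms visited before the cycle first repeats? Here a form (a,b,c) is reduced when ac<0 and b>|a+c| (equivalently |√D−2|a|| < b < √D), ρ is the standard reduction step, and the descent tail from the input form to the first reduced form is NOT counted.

D = 224, ⌊√D⌋ = 14
descent: ρ → (5,12,-4)  [lands on river]
river: ρ → (-4,12,5)
river: ρ → (5,8,-8)
river: ρ → (-8,8,5)
ρ-cycle length = 4 (tail of 1 descent step not counted)

4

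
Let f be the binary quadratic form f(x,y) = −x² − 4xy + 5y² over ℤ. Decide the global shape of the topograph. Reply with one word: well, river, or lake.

D = b²−4ac = (-4)² − 4·(-1)·5 = 36
D = 6² is a perfect square ⇒ form factors over ℤ ⇒ lakes

lake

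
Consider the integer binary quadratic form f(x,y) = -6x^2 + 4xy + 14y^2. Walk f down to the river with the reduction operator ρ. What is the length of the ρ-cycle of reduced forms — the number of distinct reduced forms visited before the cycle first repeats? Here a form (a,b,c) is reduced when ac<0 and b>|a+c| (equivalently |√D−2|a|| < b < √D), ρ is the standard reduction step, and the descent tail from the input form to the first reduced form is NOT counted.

D = 352, ⌊√D⌋ = 18
descent: ρ → (14,-4,-6)
descent: ρ → (-6,16,4)  [lands on river]
river: ρ → (4,16,-6)
river: ρ → (-6,8,12)
river: ρ → (12,16,-2)
river: ρ → (-2,16,12)
river: ρ → (12,8,-6)
ρ-cycle length = 6 (tail of 2 descent steps not counted)

6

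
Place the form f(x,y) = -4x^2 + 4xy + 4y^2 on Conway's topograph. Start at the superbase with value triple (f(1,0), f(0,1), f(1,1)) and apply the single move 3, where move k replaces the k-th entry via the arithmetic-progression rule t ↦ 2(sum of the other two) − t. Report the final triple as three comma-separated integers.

start (-4,4,4) = (f(1,0),f(0,1),f(1,1))
replace slot 3: 2·((-4)+4) − 4 = -4 → (-4,4,-4)

-4,4,-4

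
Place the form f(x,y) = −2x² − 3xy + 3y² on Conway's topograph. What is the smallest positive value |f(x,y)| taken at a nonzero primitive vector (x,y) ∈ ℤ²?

descent: ρ → (3,3,-2)  [lands on river]
river: ρ → (-2,5,1)
river: ρ → (1,5,-2)
river: ρ → (-2,3,3)
closes: descent 1, river 4
min |a| on river = 1

1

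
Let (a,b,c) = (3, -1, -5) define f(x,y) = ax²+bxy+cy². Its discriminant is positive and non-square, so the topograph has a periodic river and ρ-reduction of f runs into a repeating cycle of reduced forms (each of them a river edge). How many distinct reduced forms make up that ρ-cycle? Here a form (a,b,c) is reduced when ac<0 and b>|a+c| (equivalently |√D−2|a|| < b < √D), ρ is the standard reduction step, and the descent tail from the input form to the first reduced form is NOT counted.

D = 61, ⌊√D⌋ = 7
descent: ρ → (-5,1,3)
descent: ρ → (3,5,-3)  [lands on river]
river: ρ → (-3,7,1)
river: ρ → (1,7,-3)
river: ρ → (-3,5,3)
river: ρ → (3,7,-1)
river: ρ → (-1,7,3)
ρ-cycle length = 6 (tail of 2 descent steps not counted)

6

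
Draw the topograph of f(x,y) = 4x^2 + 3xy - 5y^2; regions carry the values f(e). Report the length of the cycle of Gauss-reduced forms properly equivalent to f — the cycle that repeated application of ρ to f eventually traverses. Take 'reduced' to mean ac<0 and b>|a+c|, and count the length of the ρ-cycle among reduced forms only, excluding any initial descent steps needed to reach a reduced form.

D = 89, ⌊√D⌋ = 9
river: ρ → (-5,7,2)
river: ρ → (2,9,-1)
river: ρ → (-1,9,2)
river: ρ → (2,7,-5)
river: ρ → (-5,3,4)
river: ρ → (4,5,-4)
river: ρ → (-4,3,5)
river: ρ → (5,7,-2)
river: ρ → (-2,9,1)
river: ρ → (1,9,-2)
river: ρ → (-2,7,5)
river: ρ → (5,3,-4)
river: ρ → (-4,5,4)
river: ρ → (4,3,-5)
ρ-cycle length = 14 (tail of 0 descent steps not counted)

14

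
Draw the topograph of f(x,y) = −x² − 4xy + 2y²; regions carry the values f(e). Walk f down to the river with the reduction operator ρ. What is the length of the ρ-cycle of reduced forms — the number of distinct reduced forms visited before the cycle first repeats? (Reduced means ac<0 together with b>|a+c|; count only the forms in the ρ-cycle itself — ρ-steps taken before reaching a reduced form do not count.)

D = 24, ⌊√D⌋ = 4
descent: ρ → (2,4,-1)  [lands on river]
river: ρ → (-1,4,2)
ρ-cycle length = 2 (tail of 1 descent step not counted)

2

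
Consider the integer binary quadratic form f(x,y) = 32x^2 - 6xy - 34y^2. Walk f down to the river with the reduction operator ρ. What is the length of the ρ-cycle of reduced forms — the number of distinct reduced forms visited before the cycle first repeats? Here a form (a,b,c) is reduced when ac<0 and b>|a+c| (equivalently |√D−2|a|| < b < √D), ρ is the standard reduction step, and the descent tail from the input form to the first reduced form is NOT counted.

D = 4388, ⌊√D⌋ = 66
descent: ρ → (-34,6,32)  [lands on river]
river: ρ → (32,58,-8)
river: ρ → (-8,54,46)
river: ρ → (46,38,-16)
river: ρ → (-16,58,16)
river: ρ → (16,38,-46)
river: ρ → (-46,54,8)
river: ρ → (8,58,-32)
river: ρ → (-32,6,34)
river: ρ → (34,62,-4)
river: ρ → (-4,66,2)
river: ρ → (2,66,-4)
river: ρ → (-4,62,34)
river: ρ → (34,6,-32)
river: ρ → (-32,58,8)
river: ρ → (8,54,-46)
river: ρ → (-46,38,16)
river: ρ → (16,58,-16)
river: ρ → (-16,38,46)
river: ρ → (46,54,-8)
river: ρ → (-8,58,32)
river: ρ → (32,6,-34)
river: ρ → (-34,62,4)
river: ρ → (4,66,-2)
river: ρ → (-2,66,4)
river: ρ → (4,62,-34)
ρ-cycle length = 26 (tail of 1 descent step not counted)

26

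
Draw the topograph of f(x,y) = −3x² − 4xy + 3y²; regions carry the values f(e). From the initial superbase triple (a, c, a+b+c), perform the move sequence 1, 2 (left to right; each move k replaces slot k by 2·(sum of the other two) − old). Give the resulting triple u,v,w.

start (-3,3,-4) = (f(1,0),f(0,1),f(1,1))
replace slot 1: 2·(3+(-4)) − (-3) = 1 → (1,3,-4)
replace slot 2: 2·(1+(-4)) − 3 = -9 → (1,-9,-4)

1,-9,-4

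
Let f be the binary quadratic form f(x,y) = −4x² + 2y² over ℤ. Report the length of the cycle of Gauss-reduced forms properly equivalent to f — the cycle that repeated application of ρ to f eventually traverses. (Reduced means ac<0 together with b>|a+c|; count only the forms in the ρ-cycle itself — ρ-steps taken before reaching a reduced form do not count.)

D = 32, ⌊√D⌋ = 5
descent: ρ → (2,4,-2)  [lands on river]
river: ρ → (-2,4,2)
ρ-cycle length = 2 (tail of 1 descent step not counted)

2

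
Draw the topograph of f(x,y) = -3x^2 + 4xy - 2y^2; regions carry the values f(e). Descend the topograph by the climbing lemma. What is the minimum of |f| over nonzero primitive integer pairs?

translate: b→2 (≡-4 mod 6), so (3,-4,2)→(3,2,1)
flip: (3,2,1)→(1,-2,3)
translate: b→0 (≡-2 mod 2), so (1,-2,3)→(1,0,2)
reduced (well bottom): (1,0,2) with a≤c, −a<b≤a
well minimum |f| = |-1| = 1 (negative-definite)

1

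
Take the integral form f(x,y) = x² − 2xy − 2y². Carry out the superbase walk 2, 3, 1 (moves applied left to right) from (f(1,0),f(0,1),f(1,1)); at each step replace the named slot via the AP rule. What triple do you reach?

start (1,-2,-3) = (f(1,0),f(0,1),f(1,1))
replace slot 2: 2·(1+(-3)) − (-2) = -2 → (1,-2,-3)
replace slot 3: 2·(1+(-2)) − (-3) = 1 → (1,-2,1)
replace slot 1: 2·((-2)+1) − 1 = -3 → (-3,-2,1)

-3,-2,1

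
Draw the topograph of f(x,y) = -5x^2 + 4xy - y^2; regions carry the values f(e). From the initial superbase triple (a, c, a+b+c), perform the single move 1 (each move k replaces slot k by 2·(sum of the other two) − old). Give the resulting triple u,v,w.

start (-5,-1,-2) = (f(1,0),f(0,1),f(1,1))
replace slot 1: 2·((-1)+(-2)) − (-5) = -1 → (-1,-1,-2)

-1,-1,-2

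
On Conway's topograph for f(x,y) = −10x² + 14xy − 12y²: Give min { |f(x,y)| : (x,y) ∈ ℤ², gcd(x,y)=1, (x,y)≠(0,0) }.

translate: b→6 (≡-14 mod 20), so (10,-14,12)→(10,6,8)
flip: (10,6,8)→(8,-6,10)
reduced (well bottom): (8,-6,10) with a≤c, −a<b≤a
well minimum |f| = |-8| = 8 (negative-definite)

8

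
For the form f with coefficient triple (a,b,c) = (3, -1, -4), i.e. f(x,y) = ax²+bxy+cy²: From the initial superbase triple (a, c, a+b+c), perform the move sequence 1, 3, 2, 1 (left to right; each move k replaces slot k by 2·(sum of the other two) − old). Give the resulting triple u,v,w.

start (3,-4,-2) = (f(1,0),f(0,1),f(1,1))
replace slot 1: 2·((-4)+(-2)) − 3 = -15 → (-15,-4,-2)
replace slot 3: 2·((-15)+(-4)) − (-2) = -36 → (-15,-4,-36)
replace slot 2: 2·((-15)+(-36)) − (-4) = -98 → (-15,-98,-36)
replace slot 1: 2·((-98)+(-36)) − (-15) = -253 → (-253,-98,-36)

-253,-98,-36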